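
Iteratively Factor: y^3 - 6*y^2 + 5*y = (y - 1)*(y^2 - 5*y) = (y - 5)*(y - 1)*(y)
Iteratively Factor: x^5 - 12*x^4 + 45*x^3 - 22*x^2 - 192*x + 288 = (x - 4)*(x^4 - 8*x^3 + 13*x^2 + 30*x - 72) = (x - 4)*(x - 3)*(x^3 - 5*x^2 - 2*x + 24) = (x - 4)*(x - 3)*(x + 2)*(x^2 - 7*x + 12) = (x - 4)*(x - 3)^2*(x + 2)*(x - 4)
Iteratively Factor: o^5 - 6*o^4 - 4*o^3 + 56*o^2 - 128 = (o + 2)*(o^4 - 8*o^3 + 12*o^2 + 32*o - 64) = (o - 2)*(o + 2)*(o^3 - 6*o^2 + 32) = (o - 2)*(o + 2)^2*(o^2 - 8*o + 16) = (o - 4)*(o - 2)*(o + 2)^2*(o - 4)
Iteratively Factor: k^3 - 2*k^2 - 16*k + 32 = (k + 4)*(k^2 - 6*k + 8) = (k - 2)*(k + 4)*(k - 4)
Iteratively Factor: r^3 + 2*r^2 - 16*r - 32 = (r - 4)*(r^2 + 6*r + 8) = (r - 4)*(r + 2)*(r + 4)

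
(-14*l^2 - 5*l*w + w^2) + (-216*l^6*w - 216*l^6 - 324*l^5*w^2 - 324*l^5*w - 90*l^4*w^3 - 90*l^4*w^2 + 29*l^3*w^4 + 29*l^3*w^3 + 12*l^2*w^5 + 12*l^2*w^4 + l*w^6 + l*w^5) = -216*l^6*w - 216*l^6 - 324*l^5*w^2 - 324*l^5*w - 90*l^4*w^3 - 90*l^4*w^2 + 29*l^3*w^4 + 29*l^3*w^3 + 12*l^2*w^5 + 12*l^2*w^4 - 14*l^2 + l*w^6 + l*w^5 - 5*l*w + w^2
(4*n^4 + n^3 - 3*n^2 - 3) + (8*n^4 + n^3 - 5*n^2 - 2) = 12*n^4 + 2*n^3 - 8*n^2 - 5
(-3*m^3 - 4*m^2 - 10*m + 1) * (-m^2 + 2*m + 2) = 3*m^5 - 2*m^4 - 4*m^3 - 29*m^2 - 18*m + 2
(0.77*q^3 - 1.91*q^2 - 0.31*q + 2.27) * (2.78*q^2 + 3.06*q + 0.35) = 2.1406*q^5 - 2.9536*q^4 - 6.4369*q^3 + 4.6935*q^2 + 6.8377*q + 0.7945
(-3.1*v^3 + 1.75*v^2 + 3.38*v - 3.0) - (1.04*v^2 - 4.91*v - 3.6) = -3.1*v^3 + 0.71*v^2 + 8.29*v + 0.6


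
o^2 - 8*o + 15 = (o - 5)*(o - 3)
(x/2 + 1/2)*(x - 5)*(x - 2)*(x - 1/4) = x^4/2 - 25*x^3/8 + 9*x^2/4 + 37*x/8 - 5/4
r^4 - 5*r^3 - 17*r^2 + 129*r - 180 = (r - 4)*(r - 3)^2*(r + 5)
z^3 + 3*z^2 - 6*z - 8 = (z - 2)*(z + 1)*(z + 4)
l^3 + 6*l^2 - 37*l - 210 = (l - 6)*(l + 5)*(l + 7)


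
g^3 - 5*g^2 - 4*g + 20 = (g - 5)*(g - 2)*(g + 2)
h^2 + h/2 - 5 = (h - 2)*(h + 5/2)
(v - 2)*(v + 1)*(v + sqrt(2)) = v^3 - v^2 + sqrt(2)*v^2 - 2*v - sqrt(2)*v - 2*sqrt(2)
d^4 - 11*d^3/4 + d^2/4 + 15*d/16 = d*(d - 5/2)*(d - 3/4)*(d + 1/2)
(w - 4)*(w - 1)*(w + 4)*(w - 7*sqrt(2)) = w^4 - 7*sqrt(2)*w^3 - w^3 - 16*w^2 + 7*sqrt(2)*w^2 + 16*w + 112*sqrt(2)*w - 112*sqrt(2)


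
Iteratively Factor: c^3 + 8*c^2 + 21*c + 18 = (c + 3)*(c^2 + 5*c + 6) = (c + 2)*(c + 3)*(c + 3)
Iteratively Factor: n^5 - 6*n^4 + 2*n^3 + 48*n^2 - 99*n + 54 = (n - 2)*(n^4 - 4*n^3 - 6*n^2 + 36*n - 27) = (n - 2)*(n + 3)*(n^3 - 7*n^2 + 15*n - 9) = (n - 3)*(n - 2)*(n + 3)*(n^2 - 4*n + 3) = (n - 3)^2*(n - 2)*(n + 3)*(n - 1)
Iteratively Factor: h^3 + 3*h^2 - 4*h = (h - 1)*(h^2 + 4*h) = (h - 1)*(h + 4)*(h)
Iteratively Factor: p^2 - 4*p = (p - 4)*(p)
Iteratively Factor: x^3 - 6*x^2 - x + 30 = (x - 3)*(x^2 - 3*x - 10) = (x - 5)*(x - 3)*(x + 2)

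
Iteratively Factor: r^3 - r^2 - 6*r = (r + 2)*(r^2 - 3*r) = r*(r + 2)*(r - 3)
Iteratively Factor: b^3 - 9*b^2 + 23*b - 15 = (b - 5)*(b^2 - 4*b + 3) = (b - 5)*(b - 1)*(b - 3)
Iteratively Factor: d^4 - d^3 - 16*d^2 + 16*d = (d - 4)*(d^3 + 3*d^2 - 4*d) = (d - 4)*(d + 4)*(d^2 - d) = (d - 4)*(d - 1)*(d + 4)*(d)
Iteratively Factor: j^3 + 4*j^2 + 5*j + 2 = (j + 1)*(j^2 + 3*j + 2) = (j + 1)^2*(j + 2)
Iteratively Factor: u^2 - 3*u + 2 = (u - 2)*(u - 1)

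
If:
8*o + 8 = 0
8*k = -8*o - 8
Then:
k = 0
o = -1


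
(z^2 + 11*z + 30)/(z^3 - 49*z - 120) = (z + 6)/(z^2 - 5*z - 24)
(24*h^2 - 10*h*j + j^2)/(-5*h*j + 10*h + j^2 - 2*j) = (-24*h^2 + 10*h*j - j^2)/(5*h*j - 10*h - j^2 + 2*j)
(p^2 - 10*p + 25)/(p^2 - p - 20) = (p - 5)/(p + 4)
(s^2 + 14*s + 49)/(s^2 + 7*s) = (s + 7)/s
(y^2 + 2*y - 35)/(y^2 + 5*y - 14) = (y - 5)/(y - 2)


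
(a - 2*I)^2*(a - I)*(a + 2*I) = a^4 - 3*I*a^3 + 2*a^2 - 12*I*a - 8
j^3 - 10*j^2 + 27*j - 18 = (j - 6)*(j - 3)*(j - 1)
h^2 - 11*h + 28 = (h - 7)*(h - 4)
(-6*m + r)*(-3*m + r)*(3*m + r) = 54*m^3 - 9*m^2*r - 6*m*r^2 + r^3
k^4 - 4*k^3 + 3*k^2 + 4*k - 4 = (k - 2)^2*(k - 1)*(k + 1)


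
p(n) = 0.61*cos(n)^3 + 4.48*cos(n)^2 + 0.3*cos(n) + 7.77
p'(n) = -1.83*sin(n)*cos(n)^2 - 8.96*sin(n)*cos(n) - 0.3*sin(n)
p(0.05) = 13.15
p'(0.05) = -0.55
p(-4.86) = 7.91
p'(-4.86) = -1.64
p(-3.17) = 11.34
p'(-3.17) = 0.19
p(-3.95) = 9.50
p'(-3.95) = 3.63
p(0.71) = 10.84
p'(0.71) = -5.31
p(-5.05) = 8.38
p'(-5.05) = -3.27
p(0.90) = 9.83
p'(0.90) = -5.15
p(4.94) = 8.07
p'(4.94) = 2.35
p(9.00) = 10.75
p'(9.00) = 2.61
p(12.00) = 11.58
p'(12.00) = 4.92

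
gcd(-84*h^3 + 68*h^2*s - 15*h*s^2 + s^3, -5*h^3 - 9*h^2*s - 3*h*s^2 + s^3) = 1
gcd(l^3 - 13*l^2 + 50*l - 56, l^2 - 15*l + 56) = l - 7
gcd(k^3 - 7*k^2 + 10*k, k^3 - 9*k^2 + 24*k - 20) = k^2 - 7*k + 10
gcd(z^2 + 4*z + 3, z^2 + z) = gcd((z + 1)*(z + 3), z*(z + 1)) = z + 1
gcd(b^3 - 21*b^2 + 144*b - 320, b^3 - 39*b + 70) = b - 5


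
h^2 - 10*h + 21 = (h - 7)*(h - 3)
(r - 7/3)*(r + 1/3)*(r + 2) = r^3 - 43*r/9 - 14/9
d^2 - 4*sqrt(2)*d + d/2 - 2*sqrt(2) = (d + 1/2)*(d - 4*sqrt(2))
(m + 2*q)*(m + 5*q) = m^2 + 7*m*q + 10*q^2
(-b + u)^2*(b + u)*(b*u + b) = b^4*u + b^4 - b^3*u^2 - b^3*u - b^2*u^3 - b^2*u^2 + b*u^4 + b*u^3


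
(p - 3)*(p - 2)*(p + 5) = p^3 - 19*p + 30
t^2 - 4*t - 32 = (t - 8)*(t + 4)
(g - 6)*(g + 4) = g^2 - 2*g - 24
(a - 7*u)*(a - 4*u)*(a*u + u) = a^3*u - 11*a^2*u^2 + a^2*u + 28*a*u^3 - 11*a*u^2 + 28*u^3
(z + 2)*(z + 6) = z^2 + 8*z + 12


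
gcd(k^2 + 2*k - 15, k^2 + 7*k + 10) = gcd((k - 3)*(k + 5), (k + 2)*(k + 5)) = k + 5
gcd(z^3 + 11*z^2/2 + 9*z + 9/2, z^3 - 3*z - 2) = z + 1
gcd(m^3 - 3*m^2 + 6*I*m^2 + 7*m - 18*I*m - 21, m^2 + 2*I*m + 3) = m - I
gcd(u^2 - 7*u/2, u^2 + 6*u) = u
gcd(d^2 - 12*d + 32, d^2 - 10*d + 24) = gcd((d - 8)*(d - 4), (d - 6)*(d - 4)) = d - 4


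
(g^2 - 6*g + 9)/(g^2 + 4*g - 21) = (g - 3)/(g + 7)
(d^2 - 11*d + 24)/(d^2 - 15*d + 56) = (d - 3)/(d - 7)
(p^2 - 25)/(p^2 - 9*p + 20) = (p + 5)/(p - 4)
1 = 1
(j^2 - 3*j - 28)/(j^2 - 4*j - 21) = (j + 4)/(j + 3)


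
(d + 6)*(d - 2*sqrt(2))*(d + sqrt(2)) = d^3 - sqrt(2)*d^2 + 6*d^2 - 6*sqrt(2)*d - 4*d - 24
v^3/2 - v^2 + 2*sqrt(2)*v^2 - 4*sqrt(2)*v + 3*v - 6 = (v/2 + sqrt(2)/2)*(v - 2)*(v + 3*sqrt(2))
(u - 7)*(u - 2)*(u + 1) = u^3 - 8*u^2 + 5*u + 14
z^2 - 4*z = z*(z - 4)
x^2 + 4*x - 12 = (x - 2)*(x + 6)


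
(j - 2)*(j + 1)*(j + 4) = j^3 + 3*j^2 - 6*j - 8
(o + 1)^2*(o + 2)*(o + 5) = o^4 + 9*o^3 + 25*o^2 + 27*o + 10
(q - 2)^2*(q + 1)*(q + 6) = q^4 + 3*q^3 - 18*q^2 + 4*q + 24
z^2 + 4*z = z*(z + 4)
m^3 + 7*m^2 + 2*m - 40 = (m - 2)*(m + 4)*(m + 5)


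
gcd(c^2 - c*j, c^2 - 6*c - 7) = 1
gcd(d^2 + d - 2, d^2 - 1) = d - 1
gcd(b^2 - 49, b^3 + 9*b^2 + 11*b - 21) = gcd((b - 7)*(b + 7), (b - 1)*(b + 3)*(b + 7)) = b + 7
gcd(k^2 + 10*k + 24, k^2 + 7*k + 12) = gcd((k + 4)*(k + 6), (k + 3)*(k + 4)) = k + 4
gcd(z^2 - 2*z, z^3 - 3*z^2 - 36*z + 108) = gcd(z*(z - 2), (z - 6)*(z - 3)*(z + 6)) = 1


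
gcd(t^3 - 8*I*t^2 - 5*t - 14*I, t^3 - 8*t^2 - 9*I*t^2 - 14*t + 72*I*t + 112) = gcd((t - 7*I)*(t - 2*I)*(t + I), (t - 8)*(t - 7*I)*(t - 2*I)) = t^2 - 9*I*t - 14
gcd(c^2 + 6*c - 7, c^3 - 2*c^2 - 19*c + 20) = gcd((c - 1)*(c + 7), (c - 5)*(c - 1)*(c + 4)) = c - 1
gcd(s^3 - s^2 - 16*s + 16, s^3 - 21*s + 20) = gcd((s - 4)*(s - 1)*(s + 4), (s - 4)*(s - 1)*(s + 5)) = s^2 - 5*s + 4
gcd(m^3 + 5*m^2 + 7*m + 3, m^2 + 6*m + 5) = m + 1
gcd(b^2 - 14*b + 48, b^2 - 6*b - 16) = b - 8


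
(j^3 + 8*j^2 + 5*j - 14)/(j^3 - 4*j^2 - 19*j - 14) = (j^2 + 6*j - 7)/(j^2 - 6*j - 7)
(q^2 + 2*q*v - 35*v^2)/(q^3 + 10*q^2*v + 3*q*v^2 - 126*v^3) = (q - 5*v)/(q^2 + 3*q*v - 18*v^2)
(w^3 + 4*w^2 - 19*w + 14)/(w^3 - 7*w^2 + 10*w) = (w^2 + 6*w - 7)/(w*(w - 5))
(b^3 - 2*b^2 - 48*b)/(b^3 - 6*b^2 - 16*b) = (b + 6)/(b + 2)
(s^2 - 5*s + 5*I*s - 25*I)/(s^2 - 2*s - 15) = (s + 5*I)/(s + 3)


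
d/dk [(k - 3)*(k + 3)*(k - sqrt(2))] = 3*k^2 - 2*sqrt(2)*k - 9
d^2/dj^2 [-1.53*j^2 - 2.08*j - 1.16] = -3.06000000000000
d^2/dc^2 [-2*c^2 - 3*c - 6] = -4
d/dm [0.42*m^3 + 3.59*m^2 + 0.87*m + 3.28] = 1.26*m^2 + 7.18*m + 0.87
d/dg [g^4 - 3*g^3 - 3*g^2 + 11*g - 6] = 4*g^3 - 9*g^2 - 6*g + 11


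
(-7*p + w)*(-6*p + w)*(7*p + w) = 294*p^3 - 49*p^2*w - 6*p*w^2 + w^3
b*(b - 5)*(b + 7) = b^3 + 2*b^2 - 35*b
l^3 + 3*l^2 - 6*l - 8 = (l - 2)*(l + 1)*(l + 4)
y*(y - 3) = y^2 - 3*y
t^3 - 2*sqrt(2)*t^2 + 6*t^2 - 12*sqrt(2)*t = t*(t + 6)*(t - 2*sqrt(2))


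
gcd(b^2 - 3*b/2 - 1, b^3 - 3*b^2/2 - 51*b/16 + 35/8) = b - 2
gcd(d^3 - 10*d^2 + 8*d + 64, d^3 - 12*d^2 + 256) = d - 8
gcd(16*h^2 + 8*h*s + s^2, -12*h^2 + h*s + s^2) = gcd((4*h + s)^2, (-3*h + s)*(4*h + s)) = 4*h + s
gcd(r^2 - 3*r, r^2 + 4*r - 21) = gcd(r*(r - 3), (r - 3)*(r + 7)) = r - 3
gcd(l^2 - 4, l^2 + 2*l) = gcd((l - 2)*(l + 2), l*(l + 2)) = l + 2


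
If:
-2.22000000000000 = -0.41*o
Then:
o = 5.41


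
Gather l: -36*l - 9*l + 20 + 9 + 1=30 - 45*l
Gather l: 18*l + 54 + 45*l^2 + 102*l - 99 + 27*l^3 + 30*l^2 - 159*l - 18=27*l^3 + 75*l^2 - 39*l - 63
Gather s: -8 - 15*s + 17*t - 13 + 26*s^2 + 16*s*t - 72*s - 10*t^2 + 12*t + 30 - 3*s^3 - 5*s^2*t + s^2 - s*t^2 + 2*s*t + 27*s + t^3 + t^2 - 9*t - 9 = -3*s^3 + s^2*(27 - 5*t) + s*(-t^2 + 18*t - 60) + t^3 - 9*t^2 + 20*t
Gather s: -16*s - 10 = -16*s - 10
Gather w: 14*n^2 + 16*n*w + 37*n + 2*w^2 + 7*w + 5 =14*n^2 + 37*n + 2*w^2 + w*(16*n + 7) + 5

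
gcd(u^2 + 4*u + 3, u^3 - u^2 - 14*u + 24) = 1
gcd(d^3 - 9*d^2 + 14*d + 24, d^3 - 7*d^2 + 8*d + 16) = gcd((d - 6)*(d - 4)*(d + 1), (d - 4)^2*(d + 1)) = d^2 - 3*d - 4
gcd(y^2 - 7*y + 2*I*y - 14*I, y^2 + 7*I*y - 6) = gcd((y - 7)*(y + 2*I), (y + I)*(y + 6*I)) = 1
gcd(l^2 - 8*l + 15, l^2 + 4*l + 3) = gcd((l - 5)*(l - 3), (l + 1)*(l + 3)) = 1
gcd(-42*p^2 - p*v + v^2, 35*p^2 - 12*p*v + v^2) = 7*p - v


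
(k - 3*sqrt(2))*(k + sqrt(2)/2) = k^2 - 5*sqrt(2)*k/2 - 3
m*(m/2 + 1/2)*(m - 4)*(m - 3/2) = m^4/2 - 9*m^3/4 + m^2/4 + 3*m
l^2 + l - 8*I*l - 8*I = (l + 1)*(l - 8*I)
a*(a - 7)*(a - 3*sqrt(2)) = a^3 - 7*a^2 - 3*sqrt(2)*a^2 + 21*sqrt(2)*a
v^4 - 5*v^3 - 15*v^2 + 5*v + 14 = (v - 7)*(v - 1)*(v + 1)*(v + 2)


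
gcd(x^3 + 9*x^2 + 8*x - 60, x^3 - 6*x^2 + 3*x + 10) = x - 2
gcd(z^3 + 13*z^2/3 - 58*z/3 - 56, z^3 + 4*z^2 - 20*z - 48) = z^2 + 2*z - 24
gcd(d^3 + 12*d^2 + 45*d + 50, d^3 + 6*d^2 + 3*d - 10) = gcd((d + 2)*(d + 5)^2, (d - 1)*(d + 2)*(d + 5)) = d^2 + 7*d + 10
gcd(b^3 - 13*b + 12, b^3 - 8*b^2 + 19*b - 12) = b^2 - 4*b + 3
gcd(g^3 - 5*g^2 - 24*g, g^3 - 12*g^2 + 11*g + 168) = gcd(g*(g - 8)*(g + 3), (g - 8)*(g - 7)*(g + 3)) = g^2 - 5*g - 24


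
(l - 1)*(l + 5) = l^2 + 4*l - 5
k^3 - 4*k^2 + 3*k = k*(k - 3)*(k - 1)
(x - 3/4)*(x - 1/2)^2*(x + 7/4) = x^4 - 33*x^2/16 + 25*x/16 - 21/64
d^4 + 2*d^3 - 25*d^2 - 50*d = d*(d - 5)*(d + 2)*(d + 5)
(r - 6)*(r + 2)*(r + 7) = r^3 + 3*r^2 - 40*r - 84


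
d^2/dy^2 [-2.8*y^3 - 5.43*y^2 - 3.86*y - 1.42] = -16.8*y - 10.86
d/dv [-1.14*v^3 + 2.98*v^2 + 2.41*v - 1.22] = -3.42*v^2 + 5.96*v + 2.41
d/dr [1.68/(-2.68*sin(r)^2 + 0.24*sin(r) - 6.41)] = (9.0048*sin(r) - 0.4032)*cos(r)/(2.68*sin(r)^2 - 0.24*sin(r) + 6.41)^2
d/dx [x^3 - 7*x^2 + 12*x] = 3*x^2 - 14*x + 12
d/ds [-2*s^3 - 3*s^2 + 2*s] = -6*s^2 - 6*s + 2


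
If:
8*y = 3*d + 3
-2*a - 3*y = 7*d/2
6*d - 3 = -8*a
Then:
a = 33/40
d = -3/5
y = 3/20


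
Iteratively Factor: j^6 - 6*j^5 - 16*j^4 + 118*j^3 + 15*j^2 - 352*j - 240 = (j - 5)*(j^5 - j^4 - 21*j^3 + 13*j^2 + 80*j + 48) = (j - 5)*(j - 3)*(j^4 + 2*j^3 - 15*j^2 - 32*j - 16) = (j - 5)*(j - 4)*(j - 3)*(j^3 + 6*j^2 + 9*j + 4) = (j - 5)*(j - 4)*(j - 3)*(j + 1)*(j^2 + 5*j + 4) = (j - 5)*(j - 4)*(j - 3)*(j + 1)^2*(j + 4)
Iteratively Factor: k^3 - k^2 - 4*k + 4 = (k - 1)*(k^2 - 4) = (k - 1)*(k + 2)*(k - 2)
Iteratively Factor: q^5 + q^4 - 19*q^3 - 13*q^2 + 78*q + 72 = (q + 2)*(q^4 - q^3 - 17*q^2 + 21*q + 36) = (q + 1)*(q + 2)*(q^3 - 2*q^2 - 15*q + 36) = (q + 1)*(q + 2)*(q + 4)*(q^2 - 6*q + 9) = (q - 3)*(q + 1)*(q + 2)*(q + 4)*(q - 3)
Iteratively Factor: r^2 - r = (r)*(r - 1)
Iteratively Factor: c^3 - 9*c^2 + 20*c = (c)*(c^2 - 9*c + 20) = c*(c - 5)*(c - 4)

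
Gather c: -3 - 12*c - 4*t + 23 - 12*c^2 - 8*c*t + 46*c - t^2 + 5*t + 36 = -12*c^2 + c*(34 - 8*t) - t^2 + t + 56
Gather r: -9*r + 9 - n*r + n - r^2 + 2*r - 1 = n - r^2 + r*(-n - 7) + 8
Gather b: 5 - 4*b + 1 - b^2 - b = -b^2 - 5*b + 6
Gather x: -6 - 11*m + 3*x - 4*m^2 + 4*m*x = -4*m^2 - 11*m + x*(4*m + 3) - 6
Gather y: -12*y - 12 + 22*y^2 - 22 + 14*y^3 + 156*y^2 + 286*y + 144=14*y^3 + 178*y^2 + 274*y + 110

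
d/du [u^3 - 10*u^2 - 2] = u*(3*u - 20)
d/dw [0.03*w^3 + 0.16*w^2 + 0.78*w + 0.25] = 0.09*w^2 + 0.32*w + 0.78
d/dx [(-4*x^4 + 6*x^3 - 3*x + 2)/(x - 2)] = 4*(-3*x^4 + 11*x^3 - 9*x^2 + 1)/(x^2 - 4*x + 4)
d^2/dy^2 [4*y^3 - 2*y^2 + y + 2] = 24*y - 4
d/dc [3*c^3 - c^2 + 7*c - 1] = 9*c^2 - 2*c + 7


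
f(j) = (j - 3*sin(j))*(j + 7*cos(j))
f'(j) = (1 - 7*sin(j))*(j - 3*sin(j)) + (1 - 3*cos(j))*(j + 7*cos(j)) = -(j - 3*sin(j))*(7*sin(j) - 1) - (j + 7*cos(j))*(3*cos(j) - 1)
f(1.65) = -1.47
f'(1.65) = 9.37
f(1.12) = -6.59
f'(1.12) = 7.10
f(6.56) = 76.31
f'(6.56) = -30.31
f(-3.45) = 44.13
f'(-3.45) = -34.14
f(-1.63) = -2.79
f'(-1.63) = 8.49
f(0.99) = -7.33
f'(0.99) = 4.24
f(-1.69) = -3.25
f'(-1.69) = 6.82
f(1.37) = -4.34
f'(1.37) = 10.31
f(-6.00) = -4.93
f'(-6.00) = 5.18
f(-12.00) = 82.92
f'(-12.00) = 46.84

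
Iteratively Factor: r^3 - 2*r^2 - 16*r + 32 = (r - 4)*(r^2 + 2*r - 8) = (r - 4)*(r - 2)*(r + 4)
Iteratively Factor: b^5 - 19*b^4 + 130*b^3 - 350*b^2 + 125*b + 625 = (b - 5)*(b^4 - 14*b^3 + 60*b^2 - 50*b - 125) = (b - 5)*(b + 1)*(b^3 - 15*b^2 + 75*b - 125) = (b - 5)^2*(b + 1)*(b^2 - 10*b + 25) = (b - 5)^3*(b + 1)*(b - 5)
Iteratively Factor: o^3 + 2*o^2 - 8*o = (o + 4)*(o^2 - 2*o) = o*(o + 4)*(o - 2)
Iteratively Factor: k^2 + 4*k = (k)*(k + 4)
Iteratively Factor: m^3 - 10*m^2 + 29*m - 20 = (m - 5)*(m^2 - 5*m + 4) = (m - 5)*(m - 4)*(m - 1)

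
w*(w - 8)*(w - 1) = w^3 - 9*w^2 + 8*w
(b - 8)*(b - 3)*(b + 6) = b^3 - 5*b^2 - 42*b + 144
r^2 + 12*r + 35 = (r + 5)*(r + 7)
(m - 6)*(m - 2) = m^2 - 8*m + 12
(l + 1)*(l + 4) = l^2 + 5*l + 4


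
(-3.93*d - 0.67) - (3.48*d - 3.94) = 3.27 - 7.41*d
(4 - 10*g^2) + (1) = 5 - 10*g^2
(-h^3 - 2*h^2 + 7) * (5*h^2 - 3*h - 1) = -5*h^5 - 7*h^4 + 7*h^3 + 37*h^2 - 21*h - 7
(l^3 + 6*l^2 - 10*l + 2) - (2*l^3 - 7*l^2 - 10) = -l^3 + 13*l^2 - 10*l + 12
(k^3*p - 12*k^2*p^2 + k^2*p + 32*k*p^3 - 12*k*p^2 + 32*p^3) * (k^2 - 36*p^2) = k^5*p - 12*k^4*p^2 + k^4*p - 4*k^3*p^3 - 12*k^3*p^2 + 432*k^2*p^4 - 4*k^2*p^3 - 1152*k*p^5 + 432*k*p^4 - 1152*p^5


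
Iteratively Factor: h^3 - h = (h)*(h^2 - 1) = h*(h + 1)*(h - 1)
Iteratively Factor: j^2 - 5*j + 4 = (j - 1)*(j - 4)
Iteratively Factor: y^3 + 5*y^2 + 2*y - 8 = (y + 2)*(y^2 + 3*y - 4) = (y + 2)*(y + 4)*(y - 1)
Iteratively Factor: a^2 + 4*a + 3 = (a + 1)*(a + 3)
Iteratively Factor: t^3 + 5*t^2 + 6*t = (t)*(t^2 + 5*t + 6) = t*(t + 3)*(t + 2)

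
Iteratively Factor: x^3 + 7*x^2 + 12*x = (x + 4)*(x^2 + 3*x) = (x + 3)*(x + 4)*(x)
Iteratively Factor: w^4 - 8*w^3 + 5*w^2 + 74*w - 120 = (w - 2)*(w^3 - 6*w^2 - 7*w + 60) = (w - 5)*(w - 2)*(w^2 - w - 12) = (w - 5)*(w - 4)*(w - 2)*(w + 3)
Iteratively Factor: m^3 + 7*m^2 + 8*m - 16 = (m - 1)*(m^2 + 8*m + 16) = (m - 1)*(m + 4)*(m + 4)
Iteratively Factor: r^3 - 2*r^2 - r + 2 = (r + 1)*(r^2 - 3*r + 2) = (r - 1)*(r + 1)*(r - 2)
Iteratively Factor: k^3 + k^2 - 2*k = (k + 2)*(k^2 - k) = (k - 1)*(k + 2)*(k)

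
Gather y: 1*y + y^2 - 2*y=y^2 - y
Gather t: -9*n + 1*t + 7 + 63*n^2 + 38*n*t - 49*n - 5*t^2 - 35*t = 63*n^2 - 58*n - 5*t^2 + t*(38*n - 34) + 7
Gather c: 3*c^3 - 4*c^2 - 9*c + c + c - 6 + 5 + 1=3*c^3 - 4*c^2 - 7*c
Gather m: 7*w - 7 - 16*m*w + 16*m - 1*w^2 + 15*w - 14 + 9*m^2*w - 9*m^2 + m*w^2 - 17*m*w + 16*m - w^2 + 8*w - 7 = m^2*(9*w - 9) + m*(w^2 - 33*w + 32) - 2*w^2 + 30*w - 28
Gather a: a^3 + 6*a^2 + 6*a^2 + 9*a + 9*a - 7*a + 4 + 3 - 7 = a^3 + 12*a^2 + 11*a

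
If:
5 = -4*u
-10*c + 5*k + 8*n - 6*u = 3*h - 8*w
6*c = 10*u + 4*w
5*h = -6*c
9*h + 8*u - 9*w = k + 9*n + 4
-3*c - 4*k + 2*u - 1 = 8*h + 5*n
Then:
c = -23325/9908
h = 13995/4954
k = -39431/4954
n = 25365/9908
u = -5/4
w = -4025/9908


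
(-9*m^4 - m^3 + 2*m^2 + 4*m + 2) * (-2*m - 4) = 18*m^5 + 38*m^4 - 16*m^2 - 20*m - 8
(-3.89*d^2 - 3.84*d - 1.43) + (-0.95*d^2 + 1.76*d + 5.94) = -4.84*d^2 - 2.08*d + 4.51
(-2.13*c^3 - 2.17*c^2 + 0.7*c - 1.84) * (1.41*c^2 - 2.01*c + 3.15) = -3.0033*c^5 + 1.2216*c^4 - 1.3608*c^3 - 10.8369*c^2 + 5.9034*c - 5.796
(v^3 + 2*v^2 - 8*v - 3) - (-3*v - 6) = v^3 + 2*v^2 - 5*v + 3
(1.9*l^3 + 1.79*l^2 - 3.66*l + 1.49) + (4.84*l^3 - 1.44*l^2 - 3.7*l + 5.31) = 6.74*l^3 + 0.35*l^2 - 7.36*l + 6.8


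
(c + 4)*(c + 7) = c^2 + 11*c + 28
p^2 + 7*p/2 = p*(p + 7/2)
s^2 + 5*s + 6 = (s + 2)*(s + 3)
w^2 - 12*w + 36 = (w - 6)^2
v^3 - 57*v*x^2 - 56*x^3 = (v - 8*x)*(v + x)*(v + 7*x)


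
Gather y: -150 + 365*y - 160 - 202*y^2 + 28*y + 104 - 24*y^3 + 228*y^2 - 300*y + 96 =-24*y^3 + 26*y^2 + 93*y - 110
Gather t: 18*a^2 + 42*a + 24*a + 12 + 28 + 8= 18*a^2 + 66*a + 48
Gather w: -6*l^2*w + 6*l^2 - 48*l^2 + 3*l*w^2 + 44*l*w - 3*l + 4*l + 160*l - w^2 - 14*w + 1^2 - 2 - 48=-42*l^2 + 161*l + w^2*(3*l - 1) + w*(-6*l^2 + 44*l - 14) - 49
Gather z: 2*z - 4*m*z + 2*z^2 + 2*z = 2*z^2 + z*(4 - 4*m)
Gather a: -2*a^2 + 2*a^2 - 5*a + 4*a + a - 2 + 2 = 0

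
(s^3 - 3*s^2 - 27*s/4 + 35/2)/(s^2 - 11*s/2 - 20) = (s^2 - 11*s/2 + 7)/(s - 8)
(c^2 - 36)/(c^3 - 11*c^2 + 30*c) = (c + 6)/(c*(c - 5))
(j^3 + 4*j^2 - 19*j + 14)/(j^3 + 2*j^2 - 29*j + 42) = (j - 1)/(j - 3)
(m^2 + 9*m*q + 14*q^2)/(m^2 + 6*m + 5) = (m^2 + 9*m*q + 14*q^2)/(m^2 + 6*m + 5)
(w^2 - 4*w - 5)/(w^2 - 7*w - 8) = (w - 5)/(w - 8)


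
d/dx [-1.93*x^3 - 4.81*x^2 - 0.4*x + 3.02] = -5.79*x^2 - 9.62*x - 0.4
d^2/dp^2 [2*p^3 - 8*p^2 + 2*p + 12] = 12*p - 16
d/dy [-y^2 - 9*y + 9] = -2*y - 9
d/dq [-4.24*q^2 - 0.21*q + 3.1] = -8.48*q - 0.21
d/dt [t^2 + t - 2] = 2*t + 1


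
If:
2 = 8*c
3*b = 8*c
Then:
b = 2/3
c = 1/4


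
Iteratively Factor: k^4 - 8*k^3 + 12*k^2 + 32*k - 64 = (k - 4)*(k^3 - 4*k^2 - 4*k + 16) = (k - 4)*(k + 2)*(k^2 - 6*k + 8) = (k - 4)^2*(k + 2)*(k - 2)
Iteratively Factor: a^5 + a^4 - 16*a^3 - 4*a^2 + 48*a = (a)*(a^4 + a^3 - 16*a^2 - 4*a + 48) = a*(a - 3)*(a^3 + 4*a^2 - 4*a - 16) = a*(a - 3)*(a - 2)*(a^2 + 6*a + 8) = a*(a - 3)*(a - 2)*(a + 4)*(a + 2)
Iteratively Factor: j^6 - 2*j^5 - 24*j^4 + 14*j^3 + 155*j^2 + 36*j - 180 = (j - 3)*(j^5 + j^4 - 21*j^3 - 49*j^2 + 8*j + 60) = (j - 3)*(j + 2)*(j^4 - j^3 - 19*j^2 - 11*j + 30) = (j - 5)*(j - 3)*(j + 2)*(j^3 + 4*j^2 + j - 6) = (j - 5)*(j - 3)*(j + 2)*(j + 3)*(j^2 + j - 2) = (j - 5)*(j - 3)*(j + 2)^2*(j + 3)*(j - 1)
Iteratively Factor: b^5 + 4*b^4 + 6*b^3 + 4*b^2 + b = (b + 1)*(b^4 + 3*b^3 + 3*b^2 + b) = (b + 1)^2*(b^3 + 2*b^2 + b) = b*(b + 1)^2*(b^2 + 2*b + 1) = b*(b + 1)^3*(b + 1)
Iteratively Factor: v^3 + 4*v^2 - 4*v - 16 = (v + 2)*(v^2 + 2*v - 8) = (v - 2)*(v + 2)*(v + 4)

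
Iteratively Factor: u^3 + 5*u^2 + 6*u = (u)*(u^2 + 5*u + 6) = u*(u + 3)*(u + 2)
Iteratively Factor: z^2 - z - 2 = (z - 2)*(z + 1)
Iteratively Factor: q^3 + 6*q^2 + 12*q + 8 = (q + 2)*(q^2 + 4*q + 4) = (q + 2)^2*(q + 2)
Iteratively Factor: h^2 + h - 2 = (h - 1)*(h + 2)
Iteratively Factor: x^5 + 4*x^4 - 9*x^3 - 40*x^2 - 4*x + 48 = (x + 2)*(x^4 + 2*x^3 - 13*x^2 - 14*x + 24) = (x - 3)*(x + 2)*(x^3 + 5*x^2 + 2*x - 8) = (x - 3)*(x + 2)^2*(x^2 + 3*x - 4) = (x - 3)*(x - 1)*(x + 2)^2*(x + 4)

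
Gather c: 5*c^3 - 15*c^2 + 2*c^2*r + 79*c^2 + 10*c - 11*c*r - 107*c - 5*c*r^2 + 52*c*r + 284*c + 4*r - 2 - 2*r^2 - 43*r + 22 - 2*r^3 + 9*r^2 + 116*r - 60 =5*c^3 + c^2*(2*r + 64) + c*(-5*r^2 + 41*r + 187) - 2*r^3 + 7*r^2 + 77*r - 40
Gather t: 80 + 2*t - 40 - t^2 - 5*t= -t^2 - 3*t + 40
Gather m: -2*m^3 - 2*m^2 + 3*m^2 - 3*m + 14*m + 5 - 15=-2*m^3 + m^2 + 11*m - 10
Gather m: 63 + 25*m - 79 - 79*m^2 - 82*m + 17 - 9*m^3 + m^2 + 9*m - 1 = -9*m^3 - 78*m^2 - 48*m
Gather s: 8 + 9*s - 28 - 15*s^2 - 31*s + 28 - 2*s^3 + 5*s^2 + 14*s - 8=-2*s^3 - 10*s^2 - 8*s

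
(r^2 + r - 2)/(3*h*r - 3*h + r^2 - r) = (r + 2)/(3*h + r)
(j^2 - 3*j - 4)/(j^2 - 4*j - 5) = (j - 4)/(j - 5)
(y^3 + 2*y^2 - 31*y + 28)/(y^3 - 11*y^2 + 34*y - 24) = (y + 7)/(y - 6)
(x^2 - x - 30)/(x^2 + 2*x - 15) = (x - 6)/(x - 3)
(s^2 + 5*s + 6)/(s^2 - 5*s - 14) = (s + 3)/(s - 7)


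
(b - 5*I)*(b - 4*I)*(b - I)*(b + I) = b^4 - 9*I*b^3 - 19*b^2 - 9*I*b - 20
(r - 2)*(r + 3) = r^2 + r - 6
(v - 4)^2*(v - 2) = v^3 - 10*v^2 + 32*v - 32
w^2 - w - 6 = (w - 3)*(w + 2)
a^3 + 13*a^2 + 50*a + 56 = (a + 2)*(a + 4)*(a + 7)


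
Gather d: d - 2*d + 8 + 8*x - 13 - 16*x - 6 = -d - 8*x - 11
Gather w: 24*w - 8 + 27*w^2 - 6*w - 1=27*w^2 + 18*w - 9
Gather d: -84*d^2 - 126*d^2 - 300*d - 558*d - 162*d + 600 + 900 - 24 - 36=-210*d^2 - 1020*d + 1440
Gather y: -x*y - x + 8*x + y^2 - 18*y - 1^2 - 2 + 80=7*x + y^2 + y*(-x - 18) + 77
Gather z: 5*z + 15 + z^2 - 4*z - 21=z^2 + z - 6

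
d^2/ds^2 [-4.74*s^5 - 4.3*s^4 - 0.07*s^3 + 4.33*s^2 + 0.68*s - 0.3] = -94.8*s^3 - 51.6*s^2 - 0.42*s + 8.66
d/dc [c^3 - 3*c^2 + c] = 3*c^2 - 6*c + 1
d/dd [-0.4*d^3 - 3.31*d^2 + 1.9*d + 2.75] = -1.2*d^2 - 6.62*d + 1.9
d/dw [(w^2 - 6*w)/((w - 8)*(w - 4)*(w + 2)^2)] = 2*(-w^4 + 15*w^3 - 78*w^2 + 160*w - 192)/(w^7 - 18*w^6 + 76*w^5 + 200*w^4 - 1280*w^3 - 1408*w^2 + 6144*w + 8192)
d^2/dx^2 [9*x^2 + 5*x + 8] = 18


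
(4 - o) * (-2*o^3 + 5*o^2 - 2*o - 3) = 2*o^4 - 13*o^3 + 22*o^2 - 5*o - 12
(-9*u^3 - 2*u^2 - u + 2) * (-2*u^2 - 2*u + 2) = 18*u^5 + 22*u^4 - 12*u^3 - 6*u^2 - 6*u + 4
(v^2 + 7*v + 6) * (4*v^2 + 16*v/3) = 4*v^4 + 100*v^3/3 + 184*v^2/3 + 32*v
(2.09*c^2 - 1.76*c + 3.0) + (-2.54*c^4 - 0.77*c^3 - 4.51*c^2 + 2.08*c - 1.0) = -2.54*c^4 - 0.77*c^3 - 2.42*c^2 + 0.32*c + 2.0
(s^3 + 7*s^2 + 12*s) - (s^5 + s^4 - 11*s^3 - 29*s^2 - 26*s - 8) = -s^5 - s^4 + 12*s^3 + 36*s^2 + 38*s + 8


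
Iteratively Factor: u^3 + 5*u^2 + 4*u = (u + 1)*(u^2 + 4*u) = u*(u + 1)*(u + 4)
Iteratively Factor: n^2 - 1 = (n + 1)*(n - 1)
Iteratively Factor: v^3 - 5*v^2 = (v)*(v^2 - 5*v) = v*(v - 5)*(v)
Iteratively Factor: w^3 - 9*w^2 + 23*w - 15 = (w - 5)*(w^2 - 4*w + 3) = (w - 5)*(w - 3)*(w - 1)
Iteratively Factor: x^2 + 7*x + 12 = (x + 3)*(x + 4)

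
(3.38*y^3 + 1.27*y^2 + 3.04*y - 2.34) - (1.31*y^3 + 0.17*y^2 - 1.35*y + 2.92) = 2.07*y^3 + 1.1*y^2 + 4.39*y - 5.26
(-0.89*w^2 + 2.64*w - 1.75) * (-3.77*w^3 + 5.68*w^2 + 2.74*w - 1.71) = 3.3553*w^5 - 15.008*w^4 + 19.1541*w^3 - 1.1845*w^2 - 9.3094*w + 2.9925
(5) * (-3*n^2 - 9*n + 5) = -15*n^2 - 45*n + 25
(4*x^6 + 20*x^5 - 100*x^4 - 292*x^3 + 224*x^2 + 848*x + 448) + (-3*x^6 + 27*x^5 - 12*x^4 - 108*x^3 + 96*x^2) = x^6 + 47*x^5 - 112*x^4 - 400*x^3 + 320*x^2 + 848*x + 448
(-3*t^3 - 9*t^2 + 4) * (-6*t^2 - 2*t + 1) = 18*t^5 + 60*t^4 + 15*t^3 - 33*t^2 - 8*t + 4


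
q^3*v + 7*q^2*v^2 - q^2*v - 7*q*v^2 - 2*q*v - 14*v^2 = (q - 2)*(q + 7*v)*(q*v + v)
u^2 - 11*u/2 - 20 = (u - 8)*(u + 5/2)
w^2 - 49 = (w - 7)*(w + 7)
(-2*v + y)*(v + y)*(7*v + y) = -14*v^3 - 9*v^2*y + 6*v*y^2 + y^3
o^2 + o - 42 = (o - 6)*(o + 7)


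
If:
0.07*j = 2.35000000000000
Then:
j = 33.57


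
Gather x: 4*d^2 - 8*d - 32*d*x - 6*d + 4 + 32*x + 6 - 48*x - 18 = 4*d^2 - 14*d + x*(-32*d - 16) - 8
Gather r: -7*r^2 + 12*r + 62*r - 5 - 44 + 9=-7*r^2 + 74*r - 40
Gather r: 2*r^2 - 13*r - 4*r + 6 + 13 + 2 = 2*r^2 - 17*r + 21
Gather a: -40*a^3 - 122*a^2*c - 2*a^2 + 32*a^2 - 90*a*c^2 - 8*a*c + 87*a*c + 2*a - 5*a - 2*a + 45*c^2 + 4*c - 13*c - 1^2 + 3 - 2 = -40*a^3 + a^2*(30 - 122*c) + a*(-90*c^2 + 79*c - 5) + 45*c^2 - 9*c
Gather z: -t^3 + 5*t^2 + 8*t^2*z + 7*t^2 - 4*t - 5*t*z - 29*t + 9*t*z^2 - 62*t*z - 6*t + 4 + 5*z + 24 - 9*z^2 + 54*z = -t^3 + 12*t^2 - 39*t + z^2*(9*t - 9) + z*(8*t^2 - 67*t + 59) + 28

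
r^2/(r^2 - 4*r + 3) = r^2/(r^2 - 4*r + 3)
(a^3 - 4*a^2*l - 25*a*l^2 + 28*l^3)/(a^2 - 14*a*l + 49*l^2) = (a^2 + 3*a*l - 4*l^2)/(a - 7*l)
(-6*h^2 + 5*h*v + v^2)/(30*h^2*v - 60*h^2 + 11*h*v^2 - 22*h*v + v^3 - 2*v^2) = (-h + v)/(5*h*v - 10*h + v^2 - 2*v)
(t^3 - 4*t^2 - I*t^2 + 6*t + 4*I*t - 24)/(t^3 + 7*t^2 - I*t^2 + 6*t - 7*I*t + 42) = (t - 4)/(t + 7)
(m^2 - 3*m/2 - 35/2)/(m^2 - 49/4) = 2*(m - 5)/(2*m - 7)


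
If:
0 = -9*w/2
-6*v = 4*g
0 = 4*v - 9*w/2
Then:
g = 0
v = 0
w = 0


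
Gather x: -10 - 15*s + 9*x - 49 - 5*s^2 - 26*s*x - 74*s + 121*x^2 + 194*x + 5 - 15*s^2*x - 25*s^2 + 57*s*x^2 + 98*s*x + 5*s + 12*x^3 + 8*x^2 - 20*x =-30*s^2 - 84*s + 12*x^3 + x^2*(57*s + 129) + x*(-15*s^2 + 72*s + 183) - 54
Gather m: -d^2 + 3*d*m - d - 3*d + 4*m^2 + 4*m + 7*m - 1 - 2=-d^2 - 4*d + 4*m^2 + m*(3*d + 11) - 3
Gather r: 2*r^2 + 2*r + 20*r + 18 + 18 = 2*r^2 + 22*r + 36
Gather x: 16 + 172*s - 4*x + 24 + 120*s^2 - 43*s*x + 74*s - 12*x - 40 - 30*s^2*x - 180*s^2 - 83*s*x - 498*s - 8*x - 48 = -60*s^2 - 252*s + x*(-30*s^2 - 126*s - 24) - 48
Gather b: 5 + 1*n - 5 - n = 0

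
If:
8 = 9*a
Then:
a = 8/9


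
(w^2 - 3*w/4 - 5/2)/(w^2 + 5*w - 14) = (w + 5/4)/(w + 7)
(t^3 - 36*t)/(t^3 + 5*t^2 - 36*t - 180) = t/(t + 5)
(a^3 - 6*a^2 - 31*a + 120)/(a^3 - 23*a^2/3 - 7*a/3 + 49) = 3*(a^2 - 3*a - 40)/(3*a^2 - 14*a - 49)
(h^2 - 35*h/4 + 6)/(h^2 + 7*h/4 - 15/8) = 2*(h - 8)/(2*h + 5)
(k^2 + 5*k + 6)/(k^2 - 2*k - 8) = (k + 3)/(k - 4)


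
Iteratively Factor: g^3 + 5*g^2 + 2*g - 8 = (g - 1)*(g^2 + 6*g + 8) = (g - 1)*(g + 2)*(g + 4)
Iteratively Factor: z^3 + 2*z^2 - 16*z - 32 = (z - 4)*(z^2 + 6*z + 8) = (z - 4)*(z + 2)*(z + 4)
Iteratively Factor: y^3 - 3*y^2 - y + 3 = (y - 1)*(y^2 - 2*y - 3) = (y - 1)*(y + 1)*(y - 3)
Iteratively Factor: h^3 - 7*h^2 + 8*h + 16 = (h - 4)*(h^2 - 3*h - 4) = (h - 4)^2*(h + 1)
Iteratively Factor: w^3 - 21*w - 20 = (w - 5)*(w^2 + 5*w + 4) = (w - 5)*(w + 4)*(w + 1)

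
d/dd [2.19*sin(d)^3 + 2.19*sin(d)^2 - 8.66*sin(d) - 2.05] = (6.57*sin(d)^2 + 4.38*sin(d) - 8.66)*cos(d)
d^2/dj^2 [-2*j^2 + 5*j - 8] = -4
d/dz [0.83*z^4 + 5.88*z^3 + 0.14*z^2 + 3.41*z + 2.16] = 3.32*z^3 + 17.64*z^2 + 0.28*z + 3.41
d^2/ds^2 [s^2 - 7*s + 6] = 2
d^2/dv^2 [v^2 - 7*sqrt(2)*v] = 2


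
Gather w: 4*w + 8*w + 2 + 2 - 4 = 12*w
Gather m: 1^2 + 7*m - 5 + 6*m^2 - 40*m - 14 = 6*m^2 - 33*m - 18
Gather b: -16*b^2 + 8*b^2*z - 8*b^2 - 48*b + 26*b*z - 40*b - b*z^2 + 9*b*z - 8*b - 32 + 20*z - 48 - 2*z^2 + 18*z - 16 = b^2*(8*z - 24) + b*(-z^2 + 35*z - 96) - 2*z^2 + 38*z - 96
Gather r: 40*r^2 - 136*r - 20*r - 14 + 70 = 40*r^2 - 156*r + 56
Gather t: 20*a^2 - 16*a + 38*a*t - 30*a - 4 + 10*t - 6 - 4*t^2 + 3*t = 20*a^2 - 46*a - 4*t^2 + t*(38*a + 13) - 10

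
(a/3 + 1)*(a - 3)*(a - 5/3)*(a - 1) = a^4/3 - 8*a^3/9 - 22*a^2/9 + 8*a - 5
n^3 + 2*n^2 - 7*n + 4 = (n - 1)^2*(n + 4)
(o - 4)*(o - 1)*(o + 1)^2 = o^4 - 3*o^3 - 5*o^2 + 3*o + 4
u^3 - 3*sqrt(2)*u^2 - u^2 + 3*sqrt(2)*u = u*(u - 1)*(u - 3*sqrt(2))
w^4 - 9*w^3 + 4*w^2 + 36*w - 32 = (w - 8)*(w - 2)*(w - 1)*(w + 2)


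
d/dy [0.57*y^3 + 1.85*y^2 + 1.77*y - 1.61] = 1.71*y^2 + 3.7*y + 1.77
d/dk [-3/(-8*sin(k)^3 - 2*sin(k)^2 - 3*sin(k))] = 3*(-4*sin(k) + 12*cos(2*k) - 15)*cos(k)/((8*sin(k)^2 + 2*sin(k) + 3)^2*sin(k)^2)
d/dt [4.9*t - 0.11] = 4.90000000000000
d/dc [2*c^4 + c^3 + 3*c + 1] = 8*c^3 + 3*c^2 + 3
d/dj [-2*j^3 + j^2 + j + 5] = -6*j^2 + 2*j + 1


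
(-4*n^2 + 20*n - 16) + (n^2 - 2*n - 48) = -3*n^2 + 18*n - 64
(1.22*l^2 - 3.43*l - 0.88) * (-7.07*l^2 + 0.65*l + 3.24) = -8.6254*l^4 + 25.0431*l^3 + 7.9449*l^2 - 11.6852*l - 2.8512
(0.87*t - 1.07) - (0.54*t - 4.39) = 0.33*t + 3.32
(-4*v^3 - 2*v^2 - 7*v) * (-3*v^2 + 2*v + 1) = 12*v^5 - 2*v^4 + 13*v^3 - 16*v^2 - 7*v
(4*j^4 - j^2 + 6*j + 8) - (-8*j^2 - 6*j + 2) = 4*j^4 + 7*j^2 + 12*j + 6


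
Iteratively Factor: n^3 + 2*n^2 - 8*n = (n - 2)*(n^2 + 4*n) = (n - 2)*(n + 4)*(n)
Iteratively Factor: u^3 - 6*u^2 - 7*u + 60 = (u - 4)*(u^2 - 2*u - 15) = (u - 4)*(u + 3)*(u - 5)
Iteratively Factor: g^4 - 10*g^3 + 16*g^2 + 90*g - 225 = (g + 3)*(g^3 - 13*g^2 + 55*g - 75) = (g - 5)*(g + 3)*(g^2 - 8*g + 15) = (g - 5)*(g - 3)*(g + 3)*(g - 5)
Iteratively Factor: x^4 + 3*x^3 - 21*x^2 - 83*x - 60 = (x + 4)*(x^3 - x^2 - 17*x - 15) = (x - 5)*(x + 4)*(x^2 + 4*x + 3) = (x - 5)*(x + 3)*(x + 4)*(x + 1)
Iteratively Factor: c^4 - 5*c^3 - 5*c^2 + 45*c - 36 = (c - 1)*(c^3 - 4*c^2 - 9*c + 36) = (c - 4)*(c - 1)*(c^2 - 9) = (c - 4)*(c - 1)*(c + 3)*(c - 3)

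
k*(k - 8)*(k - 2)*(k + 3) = k^4 - 7*k^3 - 14*k^2 + 48*k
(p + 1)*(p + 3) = p^2 + 4*p + 3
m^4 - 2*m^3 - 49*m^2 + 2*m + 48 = (m - 8)*(m - 1)*(m + 1)*(m + 6)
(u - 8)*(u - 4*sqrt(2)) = u^2 - 8*u - 4*sqrt(2)*u + 32*sqrt(2)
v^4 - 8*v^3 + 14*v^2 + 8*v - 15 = (v - 5)*(v - 3)*(v - 1)*(v + 1)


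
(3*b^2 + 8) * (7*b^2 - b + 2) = 21*b^4 - 3*b^3 + 62*b^2 - 8*b + 16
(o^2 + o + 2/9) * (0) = 0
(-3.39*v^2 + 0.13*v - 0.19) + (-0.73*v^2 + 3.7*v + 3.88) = -4.12*v^2 + 3.83*v + 3.69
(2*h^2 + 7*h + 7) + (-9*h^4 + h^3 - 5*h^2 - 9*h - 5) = -9*h^4 + h^3 - 3*h^2 - 2*h + 2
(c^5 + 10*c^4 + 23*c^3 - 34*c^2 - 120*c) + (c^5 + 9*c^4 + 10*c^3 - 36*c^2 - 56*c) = 2*c^5 + 19*c^4 + 33*c^3 - 70*c^2 - 176*c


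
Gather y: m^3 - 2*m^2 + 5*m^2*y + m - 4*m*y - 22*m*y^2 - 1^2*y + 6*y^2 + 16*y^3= m^3 - 2*m^2 + m + 16*y^3 + y^2*(6 - 22*m) + y*(5*m^2 - 4*m - 1)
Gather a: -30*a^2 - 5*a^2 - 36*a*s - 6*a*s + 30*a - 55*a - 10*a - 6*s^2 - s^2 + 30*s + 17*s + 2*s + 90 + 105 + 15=-35*a^2 + a*(-42*s - 35) - 7*s^2 + 49*s + 210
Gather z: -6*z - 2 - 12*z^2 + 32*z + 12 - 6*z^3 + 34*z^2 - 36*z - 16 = -6*z^3 + 22*z^2 - 10*z - 6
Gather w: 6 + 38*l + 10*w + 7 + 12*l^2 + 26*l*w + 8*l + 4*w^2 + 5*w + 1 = 12*l^2 + 46*l + 4*w^2 + w*(26*l + 15) + 14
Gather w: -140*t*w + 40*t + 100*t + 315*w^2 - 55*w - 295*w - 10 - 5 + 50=140*t + 315*w^2 + w*(-140*t - 350) + 35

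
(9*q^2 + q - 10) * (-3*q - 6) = -27*q^3 - 57*q^2 + 24*q + 60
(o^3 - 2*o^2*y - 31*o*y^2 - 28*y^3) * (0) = 0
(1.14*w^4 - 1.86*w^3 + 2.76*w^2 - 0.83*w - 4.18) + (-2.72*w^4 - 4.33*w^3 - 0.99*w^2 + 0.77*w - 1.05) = -1.58*w^4 - 6.19*w^3 + 1.77*w^2 - 0.0599999999999999*w - 5.23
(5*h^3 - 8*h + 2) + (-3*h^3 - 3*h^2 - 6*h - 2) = 2*h^3 - 3*h^2 - 14*h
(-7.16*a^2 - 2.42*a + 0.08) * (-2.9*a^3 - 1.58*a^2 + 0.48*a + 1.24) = 20.764*a^5 + 18.3308*a^4 + 0.1548*a^3 - 10.1664*a^2 - 2.9624*a + 0.0992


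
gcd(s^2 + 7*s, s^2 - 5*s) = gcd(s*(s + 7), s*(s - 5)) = s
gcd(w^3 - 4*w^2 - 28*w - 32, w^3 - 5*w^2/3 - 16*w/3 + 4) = w + 2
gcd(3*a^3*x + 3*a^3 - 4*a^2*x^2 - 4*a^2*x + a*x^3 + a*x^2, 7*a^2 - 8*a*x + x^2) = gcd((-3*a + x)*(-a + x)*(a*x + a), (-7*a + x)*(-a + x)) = -a + x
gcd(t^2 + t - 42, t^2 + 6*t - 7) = t + 7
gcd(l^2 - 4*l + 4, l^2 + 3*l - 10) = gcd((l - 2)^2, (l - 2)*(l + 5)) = l - 2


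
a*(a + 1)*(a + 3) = a^3 + 4*a^2 + 3*a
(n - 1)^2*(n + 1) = n^3 - n^2 - n + 1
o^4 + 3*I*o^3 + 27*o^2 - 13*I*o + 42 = (o - 3*I)*(o - 2*I)*(o + I)*(o + 7*I)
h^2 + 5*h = h*(h + 5)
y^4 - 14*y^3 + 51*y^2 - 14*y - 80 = (y - 8)*(y - 5)*(y - 2)*(y + 1)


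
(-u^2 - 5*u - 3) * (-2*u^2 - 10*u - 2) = 2*u^4 + 20*u^3 + 58*u^2 + 40*u + 6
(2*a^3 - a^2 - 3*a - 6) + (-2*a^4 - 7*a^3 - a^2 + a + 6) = -2*a^4 - 5*a^3 - 2*a^2 - 2*a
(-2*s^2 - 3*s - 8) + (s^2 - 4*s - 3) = -s^2 - 7*s - 11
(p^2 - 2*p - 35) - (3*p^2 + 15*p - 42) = -2*p^2 - 17*p + 7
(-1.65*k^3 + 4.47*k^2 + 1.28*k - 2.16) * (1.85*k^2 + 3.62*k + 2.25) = -3.0525*k^5 + 2.2965*k^4 + 14.8369*k^3 + 10.6951*k^2 - 4.9392*k - 4.86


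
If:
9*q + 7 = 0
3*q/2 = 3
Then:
No Solution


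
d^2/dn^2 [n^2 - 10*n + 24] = 2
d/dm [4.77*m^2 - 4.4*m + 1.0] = 9.54*m - 4.4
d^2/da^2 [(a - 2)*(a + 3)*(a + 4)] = 6*a + 10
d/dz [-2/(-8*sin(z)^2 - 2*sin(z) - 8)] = -(8*sin(z) + 1)*cos(z)/(4*sin(z)^2 + sin(z) + 4)^2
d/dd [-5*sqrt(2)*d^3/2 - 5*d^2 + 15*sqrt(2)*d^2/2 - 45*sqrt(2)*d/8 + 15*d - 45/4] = -15*sqrt(2)*d^2/2 - 10*d + 15*sqrt(2)*d - 45*sqrt(2)/8 + 15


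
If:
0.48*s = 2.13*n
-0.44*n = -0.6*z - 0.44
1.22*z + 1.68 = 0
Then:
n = -0.88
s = -3.90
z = -1.38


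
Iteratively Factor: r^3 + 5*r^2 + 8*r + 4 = (r + 2)*(r^2 + 3*r + 2) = (r + 1)*(r + 2)*(r + 2)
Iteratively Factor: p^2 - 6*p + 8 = (p - 2)*(p - 4)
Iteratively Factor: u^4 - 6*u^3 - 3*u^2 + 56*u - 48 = (u - 4)*(u^3 - 2*u^2 - 11*u + 12) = (u - 4)*(u - 1)*(u^2 - u - 12) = (u - 4)*(u - 1)*(u + 3)*(u - 4)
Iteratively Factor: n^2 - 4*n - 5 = (n + 1)*(n - 5)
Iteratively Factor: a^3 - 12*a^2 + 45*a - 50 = (a - 5)*(a^2 - 7*a + 10) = (a - 5)^2*(a - 2)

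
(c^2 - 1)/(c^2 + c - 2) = (c + 1)/(c + 2)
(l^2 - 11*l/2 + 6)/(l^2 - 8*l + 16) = (l - 3/2)/(l - 4)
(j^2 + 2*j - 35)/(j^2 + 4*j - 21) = (j - 5)/(j - 3)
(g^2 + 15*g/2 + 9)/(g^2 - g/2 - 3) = (g + 6)/(g - 2)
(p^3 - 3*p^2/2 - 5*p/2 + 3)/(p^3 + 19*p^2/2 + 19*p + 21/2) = (p^2 - 3*p + 2)/(p^2 + 8*p + 7)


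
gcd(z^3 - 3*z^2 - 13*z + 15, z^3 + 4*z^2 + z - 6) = z^2 + 2*z - 3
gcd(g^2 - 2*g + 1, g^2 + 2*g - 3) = g - 1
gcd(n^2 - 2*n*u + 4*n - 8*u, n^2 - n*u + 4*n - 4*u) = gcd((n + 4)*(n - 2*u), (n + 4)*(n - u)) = n + 4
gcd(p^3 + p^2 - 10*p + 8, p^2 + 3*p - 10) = p - 2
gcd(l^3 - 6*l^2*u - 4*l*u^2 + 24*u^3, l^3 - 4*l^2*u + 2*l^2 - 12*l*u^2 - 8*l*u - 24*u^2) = -l^2 + 4*l*u + 12*u^2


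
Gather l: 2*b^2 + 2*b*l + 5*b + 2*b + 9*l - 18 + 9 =2*b^2 + 7*b + l*(2*b + 9) - 9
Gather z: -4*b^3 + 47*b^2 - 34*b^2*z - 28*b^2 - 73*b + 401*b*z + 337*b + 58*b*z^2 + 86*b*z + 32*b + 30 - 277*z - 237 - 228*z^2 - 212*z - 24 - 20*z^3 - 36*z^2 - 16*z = -4*b^3 + 19*b^2 + 296*b - 20*z^3 + z^2*(58*b - 264) + z*(-34*b^2 + 487*b - 505) - 231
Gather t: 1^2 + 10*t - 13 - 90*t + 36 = 24 - 80*t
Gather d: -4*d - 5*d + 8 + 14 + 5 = 27 - 9*d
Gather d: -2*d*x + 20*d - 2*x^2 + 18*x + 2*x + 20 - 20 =d*(20 - 2*x) - 2*x^2 + 20*x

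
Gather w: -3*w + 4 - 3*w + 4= 8 - 6*w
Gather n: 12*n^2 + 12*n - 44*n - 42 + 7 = 12*n^2 - 32*n - 35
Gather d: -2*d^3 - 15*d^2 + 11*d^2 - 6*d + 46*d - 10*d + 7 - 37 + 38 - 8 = -2*d^3 - 4*d^2 + 30*d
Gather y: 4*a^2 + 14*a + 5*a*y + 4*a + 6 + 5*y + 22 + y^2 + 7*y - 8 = 4*a^2 + 18*a + y^2 + y*(5*a + 12) + 20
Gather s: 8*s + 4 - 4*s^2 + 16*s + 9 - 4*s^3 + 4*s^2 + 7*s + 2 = -4*s^3 + 31*s + 15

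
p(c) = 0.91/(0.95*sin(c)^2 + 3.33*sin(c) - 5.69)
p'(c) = 0.91*(-1.9*sin(c)*cos(c) - 3.33*cos(c))/(0.95*sin(c)^2 + 3.33*sin(c) - 5.69)^2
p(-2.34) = -0.12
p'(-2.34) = 0.02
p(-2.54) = -0.13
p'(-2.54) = 0.03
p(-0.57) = -0.13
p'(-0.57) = -0.03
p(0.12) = -0.17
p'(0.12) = -0.12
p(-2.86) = -0.14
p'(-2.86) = 0.06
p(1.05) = -0.44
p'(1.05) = -0.52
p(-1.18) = -0.11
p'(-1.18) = -0.01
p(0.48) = -0.23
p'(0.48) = -0.22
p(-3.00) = -0.15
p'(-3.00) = 0.07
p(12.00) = -0.13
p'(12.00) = -0.03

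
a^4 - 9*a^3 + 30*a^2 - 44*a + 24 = (a - 3)*(a - 2)^3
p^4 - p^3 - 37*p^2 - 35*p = p*(p - 7)*(p + 1)*(p + 5)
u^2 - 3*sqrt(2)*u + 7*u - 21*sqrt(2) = (u + 7)*(u - 3*sqrt(2))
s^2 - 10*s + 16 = (s - 8)*(s - 2)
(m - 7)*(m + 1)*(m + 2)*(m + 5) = m^4 + m^3 - 39*m^2 - 109*m - 70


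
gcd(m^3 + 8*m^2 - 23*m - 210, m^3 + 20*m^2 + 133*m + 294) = m^2 + 13*m + 42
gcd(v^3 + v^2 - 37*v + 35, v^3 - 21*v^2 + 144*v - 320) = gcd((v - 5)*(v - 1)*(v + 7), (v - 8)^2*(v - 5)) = v - 5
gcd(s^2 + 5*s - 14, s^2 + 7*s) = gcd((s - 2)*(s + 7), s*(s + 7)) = s + 7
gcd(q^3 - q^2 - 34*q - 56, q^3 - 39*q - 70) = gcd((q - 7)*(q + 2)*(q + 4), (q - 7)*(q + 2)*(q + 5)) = q^2 - 5*q - 14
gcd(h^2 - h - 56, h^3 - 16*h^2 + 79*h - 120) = h - 8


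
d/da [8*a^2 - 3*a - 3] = 16*a - 3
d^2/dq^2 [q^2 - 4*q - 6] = 2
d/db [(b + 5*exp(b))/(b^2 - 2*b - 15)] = (-2*(b - 1)*(b + 5*exp(b)) + (-5*exp(b) - 1)*(-b^2 + 2*b + 15))/(-b^2 + 2*b + 15)^2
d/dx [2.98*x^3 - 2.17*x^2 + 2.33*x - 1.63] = 8.94*x^2 - 4.34*x + 2.33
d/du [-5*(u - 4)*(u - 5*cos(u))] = -5*u + 5*(4 - u)*(5*sin(u) + 1) + 25*cos(u)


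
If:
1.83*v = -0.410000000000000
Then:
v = -0.22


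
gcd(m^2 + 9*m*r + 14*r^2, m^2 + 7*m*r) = m + 7*r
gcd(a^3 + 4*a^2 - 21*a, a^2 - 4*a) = a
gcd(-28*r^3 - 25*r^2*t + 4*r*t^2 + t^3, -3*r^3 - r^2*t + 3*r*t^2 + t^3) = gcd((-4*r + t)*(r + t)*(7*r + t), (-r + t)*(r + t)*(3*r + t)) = r + t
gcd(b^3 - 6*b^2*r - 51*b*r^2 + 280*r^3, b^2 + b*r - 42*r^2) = b + 7*r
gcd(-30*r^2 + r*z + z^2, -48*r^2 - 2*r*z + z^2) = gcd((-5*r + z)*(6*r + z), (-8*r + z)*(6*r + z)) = 6*r + z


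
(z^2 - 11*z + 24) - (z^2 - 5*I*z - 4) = -11*z + 5*I*z + 28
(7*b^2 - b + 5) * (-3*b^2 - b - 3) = -21*b^4 - 4*b^3 - 35*b^2 - 2*b - 15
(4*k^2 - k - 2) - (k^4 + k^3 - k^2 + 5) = -k^4 - k^3 + 5*k^2 - k - 7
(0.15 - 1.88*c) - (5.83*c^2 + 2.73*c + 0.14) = -5.83*c^2 - 4.61*c + 0.00999999999999998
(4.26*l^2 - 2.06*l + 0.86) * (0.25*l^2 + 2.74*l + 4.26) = 1.065*l^4 + 11.1574*l^3 + 12.7182*l^2 - 6.4192*l + 3.6636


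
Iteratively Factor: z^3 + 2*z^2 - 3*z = (z + 3)*(z^2 - z) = (z - 1)*(z + 3)*(z)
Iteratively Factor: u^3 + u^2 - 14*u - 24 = (u + 3)*(u^2 - 2*u - 8) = (u - 4)*(u + 3)*(u + 2)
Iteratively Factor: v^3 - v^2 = (v)*(v^2 - v) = v*(v - 1)*(v)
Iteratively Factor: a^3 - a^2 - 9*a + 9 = (a - 1)*(a^2 - 9) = (a - 1)*(a + 3)*(a - 3)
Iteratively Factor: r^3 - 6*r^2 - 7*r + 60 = (r - 5)*(r^2 - r - 12) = (r - 5)*(r - 4)*(r + 3)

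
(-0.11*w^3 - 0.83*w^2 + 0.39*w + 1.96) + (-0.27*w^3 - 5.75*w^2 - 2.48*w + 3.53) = -0.38*w^3 - 6.58*w^2 - 2.09*w + 5.49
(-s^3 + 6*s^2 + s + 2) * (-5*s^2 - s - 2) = 5*s^5 - 29*s^4 - 9*s^3 - 23*s^2 - 4*s - 4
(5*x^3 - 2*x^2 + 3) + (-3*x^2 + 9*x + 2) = 5*x^3 - 5*x^2 + 9*x + 5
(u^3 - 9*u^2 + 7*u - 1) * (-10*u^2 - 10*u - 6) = -10*u^5 + 80*u^4 + 14*u^3 - 6*u^2 - 32*u + 6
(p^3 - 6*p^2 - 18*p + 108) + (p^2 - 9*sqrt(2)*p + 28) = p^3 - 5*p^2 - 18*p - 9*sqrt(2)*p + 136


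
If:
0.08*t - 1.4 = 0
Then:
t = 17.50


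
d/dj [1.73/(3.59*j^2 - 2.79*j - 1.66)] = (4.8267 - 12.4214*j)/(-3.59*j^2 + 2.79*j + 1.66)^2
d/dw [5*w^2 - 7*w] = 10*w - 7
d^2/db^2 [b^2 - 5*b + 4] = 2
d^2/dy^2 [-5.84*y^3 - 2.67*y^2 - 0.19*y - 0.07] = -35.04*y - 5.34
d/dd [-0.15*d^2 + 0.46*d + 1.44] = 0.46 - 0.3*d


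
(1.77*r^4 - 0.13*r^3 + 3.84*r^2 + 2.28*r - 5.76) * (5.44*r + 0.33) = 9.6288*r^5 - 0.1231*r^4 + 20.8467*r^3 + 13.6704*r^2 - 30.582*r - 1.9008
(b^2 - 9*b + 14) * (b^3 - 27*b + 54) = b^5 - 9*b^4 - 13*b^3 + 297*b^2 - 864*b + 756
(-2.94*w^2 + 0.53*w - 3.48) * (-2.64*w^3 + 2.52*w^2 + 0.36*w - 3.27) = 7.7616*w^5 - 8.808*w^4 + 9.4644*w^3 + 1.035*w^2 - 2.9859*w + 11.3796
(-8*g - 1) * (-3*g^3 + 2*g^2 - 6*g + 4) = 24*g^4 - 13*g^3 + 46*g^2 - 26*g - 4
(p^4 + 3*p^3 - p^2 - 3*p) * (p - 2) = p^5 + p^4 - 7*p^3 - p^2 + 6*p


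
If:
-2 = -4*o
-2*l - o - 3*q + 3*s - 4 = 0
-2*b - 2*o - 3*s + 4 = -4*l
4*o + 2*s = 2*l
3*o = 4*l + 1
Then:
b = 49/16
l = 1/8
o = 1/2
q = -59/24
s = -7/8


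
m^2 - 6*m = m*(m - 6)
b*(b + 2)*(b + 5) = b^3 + 7*b^2 + 10*b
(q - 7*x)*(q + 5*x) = q^2 - 2*q*x - 35*x^2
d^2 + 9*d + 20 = (d + 4)*(d + 5)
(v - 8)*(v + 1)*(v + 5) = v^3 - 2*v^2 - 43*v - 40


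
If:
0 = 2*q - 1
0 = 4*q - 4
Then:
No Solution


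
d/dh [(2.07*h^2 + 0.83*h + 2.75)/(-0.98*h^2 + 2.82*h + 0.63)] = (6.6508*h^2 + 7.9982*h - 7.2321)/(0.9604*h^4 - 5.5272*h^3 + 6.7176*h^2 + 3.5532*h + 0.3969)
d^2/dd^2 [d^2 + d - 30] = 2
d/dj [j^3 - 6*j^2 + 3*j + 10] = 3*j^2 - 12*j + 3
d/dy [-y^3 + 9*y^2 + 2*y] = -3*y^2 + 18*y + 2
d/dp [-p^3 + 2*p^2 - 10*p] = -3*p^2 + 4*p - 10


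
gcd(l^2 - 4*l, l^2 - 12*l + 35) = 1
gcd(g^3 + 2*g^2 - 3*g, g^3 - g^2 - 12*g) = g^2 + 3*g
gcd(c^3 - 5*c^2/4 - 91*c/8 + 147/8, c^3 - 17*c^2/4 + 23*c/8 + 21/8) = c^2 - 19*c/4 + 21/4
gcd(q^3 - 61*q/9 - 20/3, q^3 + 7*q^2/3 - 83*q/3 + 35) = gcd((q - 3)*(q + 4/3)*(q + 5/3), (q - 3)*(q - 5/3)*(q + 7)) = q - 3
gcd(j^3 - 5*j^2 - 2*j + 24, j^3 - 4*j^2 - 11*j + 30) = 1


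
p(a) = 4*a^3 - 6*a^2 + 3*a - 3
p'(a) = 12*a^2 - 12*a + 3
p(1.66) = 3.74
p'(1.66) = 16.15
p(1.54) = 2.00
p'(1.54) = 12.98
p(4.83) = 322.23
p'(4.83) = 224.99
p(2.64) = 36.70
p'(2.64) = 54.96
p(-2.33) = -93.16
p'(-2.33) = 96.11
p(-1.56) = -37.47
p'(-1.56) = 50.92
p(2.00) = 11.00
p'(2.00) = 27.00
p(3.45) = 100.19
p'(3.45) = 104.43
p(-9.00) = -3432.00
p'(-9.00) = 1083.00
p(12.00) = 6081.00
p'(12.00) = 1587.00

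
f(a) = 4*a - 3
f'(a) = 4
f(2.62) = 7.48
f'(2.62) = 4.00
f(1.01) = 1.04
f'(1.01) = 4.00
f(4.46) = 14.84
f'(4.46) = 4.00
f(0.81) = 0.24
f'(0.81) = 4.00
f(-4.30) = -20.20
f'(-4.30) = 4.00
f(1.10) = 1.40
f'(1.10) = 4.00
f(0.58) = -0.68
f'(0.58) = 4.00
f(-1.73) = -9.92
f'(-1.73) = 4.00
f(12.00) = 45.00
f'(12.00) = 4.00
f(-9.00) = -39.00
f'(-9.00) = 4.00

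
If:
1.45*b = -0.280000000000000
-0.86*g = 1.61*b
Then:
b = -0.19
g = 0.36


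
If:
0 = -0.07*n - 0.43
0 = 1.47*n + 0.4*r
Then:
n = -6.14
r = 22.58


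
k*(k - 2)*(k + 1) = k^3 - k^2 - 2*k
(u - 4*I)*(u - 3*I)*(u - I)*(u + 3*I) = u^4 - 5*I*u^3 + 5*u^2 - 45*I*u - 36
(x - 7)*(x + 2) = x^2 - 5*x - 14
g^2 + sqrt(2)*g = g*(g + sqrt(2))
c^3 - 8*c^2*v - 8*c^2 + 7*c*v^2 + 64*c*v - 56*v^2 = (c - 8)*(c - 7*v)*(c - v)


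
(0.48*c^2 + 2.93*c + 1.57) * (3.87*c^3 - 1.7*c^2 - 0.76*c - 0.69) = 1.8576*c^5 + 10.5231*c^4 + 0.730100000000001*c^3 - 5.227*c^2 - 3.2149*c - 1.0833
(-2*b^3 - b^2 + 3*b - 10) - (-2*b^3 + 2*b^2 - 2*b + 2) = -3*b^2 + 5*b - 12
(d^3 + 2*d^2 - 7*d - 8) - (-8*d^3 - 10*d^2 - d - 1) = 9*d^3 + 12*d^2 - 6*d - 7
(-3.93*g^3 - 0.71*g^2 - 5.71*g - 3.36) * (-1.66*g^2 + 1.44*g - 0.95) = 6.5238*g^5 - 4.4806*g^4 + 12.1897*g^3 - 1.9703*g^2 + 0.5861*g + 3.192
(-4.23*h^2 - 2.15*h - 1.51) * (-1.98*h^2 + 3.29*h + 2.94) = 8.3754*h^4 - 9.6597*h^3 - 16.5199*h^2 - 11.2889*h - 4.4394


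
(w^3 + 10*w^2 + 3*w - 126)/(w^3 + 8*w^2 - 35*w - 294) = (w^2 + 3*w - 18)/(w^2 + w - 42)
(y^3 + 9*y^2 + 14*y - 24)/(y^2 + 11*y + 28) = (y^2 + 5*y - 6)/(y + 7)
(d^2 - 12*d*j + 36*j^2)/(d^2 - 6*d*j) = (d - 6*j)/d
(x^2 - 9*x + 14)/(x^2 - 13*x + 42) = (x - 2)/(x - 6)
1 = 1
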